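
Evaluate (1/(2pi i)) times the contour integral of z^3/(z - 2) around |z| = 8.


Step 1: f(z) = z^3, a = 2 is inside |z| = 8
Step 2: By Cauchy integral formula: (1/(2pi*i)) * integral = f(a)
Step 3: f(2) = 2^3 = 8

8


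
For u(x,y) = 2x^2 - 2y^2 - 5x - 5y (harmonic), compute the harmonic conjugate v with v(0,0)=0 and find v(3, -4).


Step 1: v_x = -u_y = 4y + 5
Step 2: v_y = u_x = 4x - 5
Step 3: v = 4xy + 5x - 5y + C
Step 4: v(0,0) = 0 => C = 0
Step 5: v(3, -4) = -13

-13


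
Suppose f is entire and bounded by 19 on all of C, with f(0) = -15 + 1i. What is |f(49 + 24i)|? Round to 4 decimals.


Step 1: By Liouville's theorem, a bounded entire function is constant.
Step 2: f(z) = f(0) = -15 + 1i for all z.
Step 3: |f(w)| = |-15 + 1i| = sqrt(225 + 1)
Step 4: = 15.0333

15.0333


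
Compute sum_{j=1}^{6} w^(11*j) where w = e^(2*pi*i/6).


Step 1: The sum sum_{j=1}^{n} w^(k*j) equals n if n | k, else 0.
Step 2: Here n = 6, k = 11
Step 3: Does n divide k? 6 | 11 -> False
Step 4: Sum = 0

0


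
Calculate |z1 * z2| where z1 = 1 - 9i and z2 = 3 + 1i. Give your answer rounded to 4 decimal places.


Step 1: |z1| = sqrt(1^2 + (-9)^2) = sqrt(82)
Step 2: |z2| = sqrt(3^2 + 1^2) = sqrt(10)
Step 3: |z1*z2| = |z1|*|z2| = sqrt(82) * sqrt(10) = sqrt(82 * 10) = sqrt(820)
Step 4: = 28.6356

28.6356


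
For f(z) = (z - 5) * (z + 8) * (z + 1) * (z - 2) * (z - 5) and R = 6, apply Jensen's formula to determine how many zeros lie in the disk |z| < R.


Jensen's formula: (1/2pi)*integral log|f(Re^it)|dt = log|f(0)| + sum_{|a_k|<R} log(R/|a_k|)
Step 1: f(0) = (-5) * 8 * 1 * (-2) * (-5) = -400
Step 2: log|f(0)| = log|5| + log|-8| + log|-1| + log|2| + log|5| = 5.9915
Step 3: Zeros inside |z| < 6: 5, -1, 2, 5
Step 4: Jensen sum = log(6/5) + log(6/1) + log(6/2) + log(6/5) = 3.255
Step 5: n(R) = number of terms in the Jensen sum = count of zeros inside |z| < 6 = 4

4


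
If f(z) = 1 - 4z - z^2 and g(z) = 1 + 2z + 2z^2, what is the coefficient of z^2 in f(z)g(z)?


Step 1: z^2 term in f*g comes from: (1)*(2z^2) + (-4z)*(2z) + (-z^2)*(1)
Step 2: = 2 - 8 - 1
Step 3: = -7

-7


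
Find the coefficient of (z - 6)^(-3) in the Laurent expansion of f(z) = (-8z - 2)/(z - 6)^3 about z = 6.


Step 1: Write the numerator in powers of (z - 6): -8z - 2 = -8(z - 6) + (-8*6 - 2) = -8(z - 6) - 50
Step 2: Divide by (z - 6)^3: f(z) = -50(z - 6)^(-3) - 8(z - 6)^(-2)
Step 3: This finite sum is the Laurent series of f about z = 6.
Step 4: Coefficient of (z - 6)^(-3) = -8*6 - 2 = -50

-50


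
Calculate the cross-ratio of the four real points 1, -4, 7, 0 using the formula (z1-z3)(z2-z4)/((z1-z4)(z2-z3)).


Step 1: (z1-z3)(z2-z4) = (-6) * (-4) = 24
Step 2: (z1-z4)(z2-z3) = 1 * (-11) = -11
Step 3: Cross-ratio = -24/11 = -24/11

-24/11


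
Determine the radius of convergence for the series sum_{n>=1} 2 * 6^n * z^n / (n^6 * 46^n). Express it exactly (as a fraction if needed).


Step 1: General term a_n = 2 * 6^n / (n^6 * 46^n)
Step 2: By the root test, |a_n|^(1/n) = 2^(1/n) * 6 / (n^(6/n) * 46) -> 6/46 as n -> infinity (since 2^(1/n) -> 1 and n^(6/n) -> 1)
Step 3: R = 1/lim|a_n|^(1/n) = 46/6 = 23/3

23/3


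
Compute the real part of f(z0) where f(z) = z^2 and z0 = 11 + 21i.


Step 1: z0 = 11 + 21i
Step 2: z0^2 = 11^2 - 21^2 + 462i
Step 3: real part = 121 - 441 = -320

-320


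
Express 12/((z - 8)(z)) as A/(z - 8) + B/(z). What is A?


Step 1: Multiply both sides by (z - 8) and set z = 8
Step 2: A = 12 / (8 - 0)
Step 3: A = 12 / 8
Step 4: A = 3/2

3/2


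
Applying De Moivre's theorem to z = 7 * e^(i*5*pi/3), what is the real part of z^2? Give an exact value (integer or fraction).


Step 1: By De Moivre's theorem, z^2 = 7^2 * e^(i*2*5*pi/3) = 49 * (cos(10*pi/3) + i*sin(10*pi/3))
Step 2: |z|^2 = 7^2 = 49
Step 3: Reduce the angle mod 2*pi: 10*pi/3 - 2*pi = 4*pi/3
Step 4: cos(4*pi/3) = -1/2
Step 5: Re(z^2) = 49 * (-1/2) = -49/2

-49/2


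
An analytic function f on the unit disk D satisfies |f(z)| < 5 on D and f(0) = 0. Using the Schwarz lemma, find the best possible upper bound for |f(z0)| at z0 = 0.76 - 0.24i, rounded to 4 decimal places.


Step 1: g = f/5 maps D -> D with g(0) = 0, so by the Schwarz lemma |g(z)| <= |z|, i.e. |f(z)| <= 5|z|; this is sharp (f(z) = 5z).
Step 2: |z0|^2 = 0.76^2 + (-0.24)^2 = 0.6352
Step 3: |z0| = sqrt(0.6352) = 0.796994
Step 4: Best bound = 5 * |z0| = 5 * 0.796994 = 3.985

3.985


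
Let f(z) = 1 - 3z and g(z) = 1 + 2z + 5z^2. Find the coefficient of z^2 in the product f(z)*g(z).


Step 1: z^2 term in f*g comes from: (1)*(5z^2) + (-3z)*(2z) + (0)*(1)
Step 2: = 5 - 6 + 0
Step 3: = -1

-1


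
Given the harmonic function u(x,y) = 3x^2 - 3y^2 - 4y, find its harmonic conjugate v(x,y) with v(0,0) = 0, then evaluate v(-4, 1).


Step 1: v_x = -u_y = 6y + 4
Step 2: v_y = u_x = 6x + 0
Step 3: v = 6xy + 4x + C
Step 4: v(0,0) = 0 => C = 0
Step 5: v(-4, 1) = -40

-40


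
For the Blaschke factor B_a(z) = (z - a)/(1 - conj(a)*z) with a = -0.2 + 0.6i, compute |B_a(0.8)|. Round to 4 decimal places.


Step 1: Numerator z0 - a = 0.8 - (-0.2 + 0.6i) = 1 - 0.6i
Step 2: Denominator 1 - conj(a)*z0 = 1 - (-0.2 - 0.6i)*0.8 = 1.16 + 0.48i
Step 3: |z0 - a|^2 = 1^2 + (-0.6)^2 = 1.36; |1 - conj(a)*z0|^2 = 1.16^2 + 0.48^2 = 1.576
Step 4: |B_a(0.8)| = sqrt(1.36 / 1.576) = sqrt(0.862944)
Step 5: = 0.9289

0.9289


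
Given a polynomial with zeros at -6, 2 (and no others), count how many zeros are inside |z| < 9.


Step 1: Check each root:
  z = -6: |-6| = 6 < 9
  z = 2: |2| = 2 < 9
Step 2: Count = 2

2


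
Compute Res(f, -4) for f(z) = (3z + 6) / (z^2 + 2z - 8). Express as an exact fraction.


Step 1: Q(z) = z^2 + 2z - 8 = (z + 4)(z - 2)
Step 2: Q'(z) = 2z + 2
Step 3: Q'(-4) = -6, P(-4) = -6
Step 4: Res = P(-4)/Q'(-4) = -6/(-6) = 1

1


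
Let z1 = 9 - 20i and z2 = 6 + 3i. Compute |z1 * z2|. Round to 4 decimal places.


Step 1: |z1| = sqrt(9^2 + (-20)^2) = sqrt(481)
Step 2: |z2| = sqrt(6^2 + 3^2) = sqrt(45)
Step 3: |z1*z2| = |z1|*|z2| = sqrt(481) * sqrt(45) = sqrt(481 * 45) = sqrt(21645)
Step 4: = 147.1224

147.1224


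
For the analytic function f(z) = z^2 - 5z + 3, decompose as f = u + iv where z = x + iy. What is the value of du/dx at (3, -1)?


Step 1: f(z) = (x+iy)^2 - 5(x+iy) + 3
Step 2: u = (x^2 - y^2) - 5x + 3
Step 3: u_x = 2x - 5
Step 4: At (3, -1): u_x = 6 - 5 = 1

1


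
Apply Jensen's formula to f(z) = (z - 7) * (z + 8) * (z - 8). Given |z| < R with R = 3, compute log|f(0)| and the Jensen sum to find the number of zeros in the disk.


Jensen's formula: (1/2pi)*integral log|f(Re^it)|dt = log|f(0)| + sum_{|a_k|<R} log(R/|a_k|)
Step 1: f(0) = (-7) * 8 * (-8) = 448
Step 2: log|f(0)| = log|7| + log|-8| + log|8| = 6.1048
Step 3: Zeros inside |z| < 3: none
Step 4: Jensen sum = (empty sum) = 0
Step 5: n(R) = number of terms in the Jensen sum = count of zeros inside |z| < 3 = 0

0


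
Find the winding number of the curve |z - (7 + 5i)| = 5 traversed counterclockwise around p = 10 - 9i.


Step 1: Center c = (7, 5), radius = 5
Step 2: |p - c|^2 = 3^2 + (-14)^2 = 205
Step 3: r^2 = 25
Step 4: |p-c| > r so winding number = 0

0


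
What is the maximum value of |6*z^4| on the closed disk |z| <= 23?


Step 1: On |z| = 23, |f(z)| = 6 * |z|^4 = 6 * 23^4
Step 2: By maximum modulus principle, maximum is on boundary.
Step 3: Maximum = 6 * 279841 = 1679046

1679046


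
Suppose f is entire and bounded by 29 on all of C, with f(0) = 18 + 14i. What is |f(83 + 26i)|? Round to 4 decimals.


Step 1: By Liouville's theorem, a bounded entire function is constant.
Step 2: f(z) = f(0) = 18 + 14i for all z.
Step 3: |f(w)| = |18 + 14i| = sqrt(324 + 196)
Step 4: = 22.8035

22.8035


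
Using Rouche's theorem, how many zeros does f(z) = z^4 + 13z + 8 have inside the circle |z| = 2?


Step 1: On |z| = 2 the three terms have sizes |z^4| = 2^4 = 16, |13z| = 13*2 = 26, |8| = 8
Step 2: The dominant term is g(z) = 13z; let h(z) = z^4 + 8 so f = g + h
Step 3: On |z| = 2: |g| = 26 and |h| <= 16 + 8 = 24
Step 4: Since 26 > 24, |h| < |g| on |z| = 2, so by Rouche f has the same number of zeros as g inside |z| < 2
Step 5: g(z) = 13z has 1 zero (at the origin, multiplicity 1) inside |z| < 2. Answer = 1

1


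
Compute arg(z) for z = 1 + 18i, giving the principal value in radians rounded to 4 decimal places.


Step 1: z = 1 + 18i
Step 2: arg(z) = atan2(18, 1)
Step 3: arg(z) = 1.5153

1.5153


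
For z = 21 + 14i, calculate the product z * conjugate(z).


Step 1: conj(z) = 21 - 14i
Step 2: z * conj(z) = 21^2 + 14^2
Step 3: = 441 + 196 = 637

637


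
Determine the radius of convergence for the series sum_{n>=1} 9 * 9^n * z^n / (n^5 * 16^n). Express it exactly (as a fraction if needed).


Step 1: General term a_n = 9 * 9^n / (n^5 * 16^n)
Step 2: By the root test, |a_n|^(1/n) = 9^(1/n) * 9 / (n^(5/n) * 16) -> 9/16 as n -> infinity (since 9^(1/n) -> 1 and n^(5/n) -> 1)
Step 3: R = 1/lim|a_n|^(1/n) = 16/9

16/9


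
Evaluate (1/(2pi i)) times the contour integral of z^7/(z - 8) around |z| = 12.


Step 1: f(z) = z^7, a = 8 is inside |z| = 12
Step 2: By Cauchy integral formula: (1/(2pi*i)) * integral = f(a)
Step 3: f(8) = 8^7 = 2097152

2097152


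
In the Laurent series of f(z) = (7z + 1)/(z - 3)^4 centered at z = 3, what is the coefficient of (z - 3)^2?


Step 1: Write the numerator in powers of (z - 3): 7z + 1 = 7(z - 3) + (7*3 + 1) = 7(z - 3) + 22
Step 2: Divide by (z - 3)^4: f(z) = 22(z - 3)^(-4) + 7(z - 3)^(-3)
Step 3: This finite sum is the Laurent series of f about z = 3.
Step 4: Only the powers -4 and -3 appear, so the coefficient of (z - 3)^2 = 0

0


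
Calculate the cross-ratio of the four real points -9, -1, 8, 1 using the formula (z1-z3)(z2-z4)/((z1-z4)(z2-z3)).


Step 1: (z1-z3)(z2-z4) = (-17) * (-2) = 34
Step 2: (z1-z4)(z2-z3) = (-10) * (-9) = 90
Step 3: Cross-ratio = 34/90 = 17/45

17/45


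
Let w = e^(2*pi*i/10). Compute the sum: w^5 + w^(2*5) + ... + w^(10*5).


Step 1: The sum sum_{j=1}^{n} w^(k*j) equals n if n | k, else 0.
Step 2: Here n = 10, k = 5
Step 3: Does n divide k? 10 | 5 -> False
Step 4: Sum = 0

0


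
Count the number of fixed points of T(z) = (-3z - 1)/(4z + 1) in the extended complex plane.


Step 1: Fixed points satisfy T(z) = z
Step 2: 4z^2 + 4z + 1 = 0
Step 3: Discriminant = 4^2 - 4*4*1 = 0
Step 4: Number of fixed points = 1

1


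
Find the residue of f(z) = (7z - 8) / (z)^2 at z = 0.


Step 1: Pole of order 2 at z = 0
Step 2: Res = lim d/dz [(z)^2 * f(z)] as z -> 0
Step 3: (z)^2 * f(z) = 7z - 8
Step 4: d/dz[7z - 8] = 7

7


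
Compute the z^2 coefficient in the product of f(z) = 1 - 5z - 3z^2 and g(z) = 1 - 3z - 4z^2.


Step 1: z^2 term in f*g comes from: (1)*(-4z^2) + (-5z)*(-3z) + (-3z^2)*(1)
Step 2: = -4 + 15 - 3
Step 3: = 8

8


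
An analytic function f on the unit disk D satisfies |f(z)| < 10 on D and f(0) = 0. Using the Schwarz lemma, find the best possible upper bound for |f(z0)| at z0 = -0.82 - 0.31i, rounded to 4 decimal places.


Step 1: g = f/10 maps D -> D with g(0) = 0, so by the Schwarz lemma |g(z)| <= |z|, i.e. |f(z)| <= 10|z|; this is sharp (f(z) = 10z).
Step 2: |z0|^2 = (-0.82)^2 + (-0.31)^2 = 0.7685
Step 3: |z0| = sqrt(0.7685) = 0.876641
Step 4: Best bound = 10 * |z0| = 10 * 0.876641 = 8.7664

8.7664


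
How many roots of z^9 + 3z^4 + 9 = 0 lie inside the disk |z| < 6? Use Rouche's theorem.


Step 1: On |z| = 6 the three terms have sizes |z^9| = 6^9 = 10077696, |3z^4| = 3*6^4 = 3888, |9| = 9
Step 2: The dominant term is g(z) = z^9; let h(z) = 3z^4 + 9 so f = g + h
Step 3: On |z| = 6: |g| = 10077696 and |h| <= 3888 + 9 = 3897
Step 4: Since 10077696 > 3897, |h| < |g| on |z| = 6, so by Rouche f has the same number of zeros as g inside |z| < 6
Step 5: g(z) = z^9 has 9 zeros (all at the origin) inside |z| < 6. Answer = 9

9


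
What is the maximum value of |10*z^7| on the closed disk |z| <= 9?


Step 1: On |z| = 9, |f(z)| = 10 * |z|^7 = 10 * 9^7
Step 2: By maximum modulus principle, maximum is on boundary.
Step 3: Maximum = 10 * 4782969 = 47829690

47829690


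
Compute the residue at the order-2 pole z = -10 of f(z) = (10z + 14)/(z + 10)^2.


Step 1: Pole of order 2 at z = -10
Step 2: Res = lim d/dz [(z + 10)^2 * f(z)] as z -> -10
Step 3: (z + 10)^2 * f(z) = 10z + 14
Step 4: d/dz[10z + 14] = 10

10


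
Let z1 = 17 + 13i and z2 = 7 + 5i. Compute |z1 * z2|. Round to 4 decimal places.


Step 1: |z1| = sqrt(17^2 + 13^2) = sqrt(458)
Step 2: |z2| = sqrt(7^2 + 5^2) = sqrt(74)
Step 3: |z1*z2| = |z1|*|z2| = sqrt(458) * sqrt(74) = sqrt(458 * 74) = sqrt(33892)
Step 4: = 184.0978

184.0978


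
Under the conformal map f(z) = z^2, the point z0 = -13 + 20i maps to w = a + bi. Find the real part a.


Step 1: z0 = -13 + 20i
Step 2: z0^2 = (-13)^2 - 20^2 - 520i
Step 3: real part = 169 - 400 = -231

-231


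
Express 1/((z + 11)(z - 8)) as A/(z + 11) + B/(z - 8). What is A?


Step 1: Multiply both sides by (z + 11) and set z = -11
Step 2: A = 1 / (-11 - 8)
Step 3: A = 1 / (-19)
Step 4: A = -1/19

-1/19


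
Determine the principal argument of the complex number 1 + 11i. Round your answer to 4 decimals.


Step 1: z = 1 + 11i
Step 2: arg(z) = atan2(11, 1)
Step 3: arg(z) = 1.4801

1.4801


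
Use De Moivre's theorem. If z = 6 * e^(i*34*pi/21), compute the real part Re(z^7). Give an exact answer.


Step 1: By De Moivre's theorem, z^7 = 6^7 * e^(i*7*34*pi/21) = 279936 * (cos(34*pi/3) + i*sin(34*pi/3))
Step 2: |z|^7 = 6^7 = 279936
Step 3: Reduce the angle mod 2*pi: 34*pi/3 - 10*pi = 4*pi/3
Step 4: cos(4*pi/3) = -1/2
Step 5: Re(z^7) = 279936 * (-1/2) = -139968

-139968


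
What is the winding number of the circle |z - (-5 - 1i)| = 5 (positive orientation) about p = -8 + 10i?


Step 1: Center c = (-5, -1), radius = 5
Step 2: |p - c|^2 = (-3)^2 + 11^2 = 130
Step 3: r^2 = 25
Step 4: |p-c| > r so winding number = 0

0


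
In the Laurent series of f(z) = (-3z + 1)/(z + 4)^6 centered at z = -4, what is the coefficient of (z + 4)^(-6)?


Step 1: Write the numerator in powers of (z + 4): -3z + 1 = -3(z + 4) + (-3*(-4) + 1) = -3(z + 4) + 13
Step 2: Divide by (z + 4)^6: f(z) = 13(z + 4)^(-6) - 3(z + 4)^(-5)
Step 3: This finite sum is the Laurent series of f about z = -4.
Step 4: Coefficient of (z + 4)^(-6) = -3*(-4) + 1 = 13

13


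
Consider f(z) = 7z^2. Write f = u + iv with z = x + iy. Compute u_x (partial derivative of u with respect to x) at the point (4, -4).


Step 1: f(z) = 7(x+iy)^2 + 0
Step 2: u = 7(x^2 - y^2) + 0
Step 3: u_x = 14x + 0
Step 4: At (4, -4): u_x = 56 + 0 = 56

56


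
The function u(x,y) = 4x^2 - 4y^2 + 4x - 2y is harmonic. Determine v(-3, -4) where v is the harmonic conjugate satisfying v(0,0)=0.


Step 1: v_x = -u_y = 8y + 2
Step 2: v_y = u_x = 8x + 4
Step 3: v = 8xy + 2x + 4y + C
Step 4: v(0,0) = 0 => C = 0
Step 5: v(-3, -4) = 74

74


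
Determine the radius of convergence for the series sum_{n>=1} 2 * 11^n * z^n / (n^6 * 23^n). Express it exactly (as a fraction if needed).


Step 1: General term a_n = 2 * 11^n / (n^6 * 23^n)
Step 2: By the root test, |a_n|^(1/n) = 2^(1/n) * 11 / (n^(6/n) * 23) -> 11/23 as n -> infinity (since 2^(1/n) -> 1 and n^(6/n) -> 1)
Step 3: R = 1/lim|a_n|^(1/n) = 23/11

23/11


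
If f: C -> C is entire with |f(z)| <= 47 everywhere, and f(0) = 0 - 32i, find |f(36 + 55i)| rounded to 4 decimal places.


Step 1: By Liouville's theorem, a bounded entire function is constant.
Step 2: f(z) = f(0) = 0 - 32i for all z.
Step 3: |f(w)| = |0 - 32i| = sqrt(0 + 1024)
Step 4: = 32.0

32.0


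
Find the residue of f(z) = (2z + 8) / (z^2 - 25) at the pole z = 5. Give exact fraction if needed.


Step 1: Q(z) = z^2 - 25 = (z - 5)(z + 5)
Step 2: Q'(z) = 2z
Step 3: Q'(5) = 10, P(5) = 18
Step 4: Res = P(5)/Q'(5) = 18/10 = 9/5

9/5


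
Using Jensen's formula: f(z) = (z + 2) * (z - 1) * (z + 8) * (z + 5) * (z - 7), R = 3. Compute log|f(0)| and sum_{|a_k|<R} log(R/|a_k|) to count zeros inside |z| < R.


Jensen's formula: (1/2pi)*integral log|f(Re^it)|dt = log|f(0)| + sum_{|a_k|<R} log(R/|a_k|)
Step 1: f(0) = 2 * (-1) * 8 * 5 * (-7) = 560
Step 2: log|f(0)| = log|-2| + log|1| + log|-8| + log|-5| + log|7| = 6.3279
Step 3: Zeros inside |z| < 3: -2, 1
Step 4: Jensen sum = log(3/2) + log(3/1) = 1.5041
Step 5: n(R) = number of terms in the Jensen sum = count of zeros inside |z| < 3 = 2

2


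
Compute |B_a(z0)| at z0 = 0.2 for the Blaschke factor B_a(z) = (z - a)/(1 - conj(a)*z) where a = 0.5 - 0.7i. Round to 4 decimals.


Step 1: Numerator z0 - a = 0.2 - (0.5 - 0.7i) = -0.3 + 0.7i
Step 2: Denominator 1 - conj(a)*z0 = 1 - (0.5 + 0.7i)*0.2 = 0.9 - 0.14i
Step 3: |z0 - a|^2 = (-0.3)^2 + 0.7^2 = 0.58; |1 - conj(a)*z0|^2 = 0.9^2 + (-0.14)^2 = 0.8296
Step 4: |B_a(0.2)| = sqrt(0.58 / 0.8296) = sqrt(0.699132)
Step 5: = 0.8361

0.8361


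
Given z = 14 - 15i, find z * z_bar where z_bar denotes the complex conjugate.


Step 1: conj(z) = 14 + 15i
Step 2: z * conj(z) = 14^2 + (-15)^2
Step 3: = 196 + 225 = 421

421


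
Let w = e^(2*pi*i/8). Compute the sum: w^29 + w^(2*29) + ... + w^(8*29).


Step 1: The sum sum_{j=1}^{n} w^(k*j) equals n if n | k, else 0.
Step 2: Here n = 8, k = 29
Step 3: Does n divide k? 8 | 29 -> False
Step 4: Sum = 0

0


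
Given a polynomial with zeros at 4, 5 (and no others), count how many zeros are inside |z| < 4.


Step 1: Check each root:
  z = 4: |4| = 4 >= 4
  z = 5: |5| = 5 >= 4
Step 2: Count = 0

0


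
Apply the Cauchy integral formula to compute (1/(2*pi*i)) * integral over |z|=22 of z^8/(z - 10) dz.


Step 1: f(z) = z^8, a = 10 is inside |z| = 22
Step 2: By Cauchy integral formula: (1/(2pi*i)) * integral = f(a)
Step 3: f(10) = 10^8 = 100000000

100000000


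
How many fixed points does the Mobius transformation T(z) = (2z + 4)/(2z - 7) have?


Step 1: Fixed points satisfy T(z) = z
Step 2: 2z^2 - 9z - 4 = 0
Step 3: Discriminant = (-9)^2 - 4*2*(-4) = 113
Step 4: Number of fixed points = 2

2


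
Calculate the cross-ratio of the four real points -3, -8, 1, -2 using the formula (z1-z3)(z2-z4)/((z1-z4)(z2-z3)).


Step 1: (z1-z3)(z2-z4) = (-4) * (-6) = 24
Step 2: (z1-z4)(z2-z3) = (-1) * (-9) = 9
Step 3: Cross-ratio = 24/9 = 8/3

8/3


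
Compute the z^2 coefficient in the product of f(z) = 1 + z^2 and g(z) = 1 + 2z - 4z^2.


Step 1: z^2 term in f*g comes from: (1)*(-4z^2) + (0)*(2z) + (z^2)*(1)
Step 2: = -4 + 0 + 1
Step 3: = -3

-3


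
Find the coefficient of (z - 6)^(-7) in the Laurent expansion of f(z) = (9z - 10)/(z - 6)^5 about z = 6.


Step 1: Write the numerator in powers of (z - 6): 9z - 10 = 9(z - 6) + (9*6 - 10) = 9(z - 6) + 44
Step 2: Divide by (z - 6)^5: f(z) = 44(z - 6)^(-5) + 9(z - 6)^(-4)
Step 3: This finite sum is the Laurent series of f about z = 6.
Step 4: Only the powers -5 and -4 appear, so the coefficient of (z - 6)^(-7) = 0

0


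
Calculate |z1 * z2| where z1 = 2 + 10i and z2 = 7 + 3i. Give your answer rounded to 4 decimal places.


Step 1: |z1| = sqrt(2^2 + 10^2) = sqrt(104)
Step 2: |z2| = sqrt(7^2 + 3^2) = sqrt(58)
Step 3: |z1*z2| = |z1|*|z2| = sqrt(104) * sqrt(58) = sqrt(104 * 58) = sqrt(6032)
Step 4: = 77.666

77.666


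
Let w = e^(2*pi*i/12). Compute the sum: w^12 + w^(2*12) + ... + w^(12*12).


Step 1: The sum sum_{j=1}^{n} w^(k*j) equals n if n | k, else 0.
Step 2: Here n = 12, k = 12
Step 3: Does n divide k? 12 | 12 -> True
Step 4: Sum = 12

12


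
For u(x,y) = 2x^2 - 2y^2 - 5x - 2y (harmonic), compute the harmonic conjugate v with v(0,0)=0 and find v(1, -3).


Step 1: v_x = -u_y = 4y + 2
Step 2: v_y = u_x = 4x - 5
Step 3: v = 4xy + 2x - 5y + C
Step 4: v(0,0) = 0 => C = 0
Step 5: v(1, -3) = 5

5


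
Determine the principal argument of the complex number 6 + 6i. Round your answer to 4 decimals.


Step 1: z = 6 + 6i
Step 2: arg(z) = atan2(6, 6)
Step 3: arg(z) = 0.7854

0.7854


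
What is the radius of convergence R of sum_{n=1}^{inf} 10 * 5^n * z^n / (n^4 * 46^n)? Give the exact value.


Step 1: General term a_n = 10 * 5^n / (n^4 * 46^n)
Step 2: By the root test, |a_n|^(1/n) = 10^(1/n) * 5 / (n^(4/n) * 46) -> 5/46 as n -> infinity (since 10^(1/n) -> 1 and n^(4/n) -> 1)
Step 3: R = 1/lim|a_n|^(1/n) = 46/5

46/5


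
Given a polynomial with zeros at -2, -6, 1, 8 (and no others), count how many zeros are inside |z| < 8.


Step 1: Check each root:
  z = -2: |-2| = 2 < 8
  z = -6: |-6| = 6 < 8
  z = 1: |1| = 1 < 8
  z = 8: |8| = 8 >= 8
Step 2: Count = 3

3


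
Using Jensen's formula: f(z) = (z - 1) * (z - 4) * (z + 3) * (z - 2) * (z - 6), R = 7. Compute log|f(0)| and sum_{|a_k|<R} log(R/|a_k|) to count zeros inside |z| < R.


Jensen's formula: (1/2pi)*integral log|f(Re^it)|dt = log|f(0)| + sum_{|a_k|<R} log(R/|a_k|)
Step 1: f(0) = (-1) * (-4) * 3 * (-2) * (-6) = 144
Step 2: log|f(0)| = log|1| + log|4| + log|-3| + log|2| + log|6| = 4.9698
Step 3: Zeros inside |z| < 7: 1, 4, -3, 2, 6
Step 4: Jensen sum = log(7/1) + log(7/4) + log(7/3) + log(7/2) + log(7/6) = 4.7597
Step 5: n(R) = number of terms in the Jensen sum = count of zeros inside |z| < 7 = 5

5


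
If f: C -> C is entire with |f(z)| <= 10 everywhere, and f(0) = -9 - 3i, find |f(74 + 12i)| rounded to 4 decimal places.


Step 1: By Liouville's theorem, a bounded entire function is constant.
Step 2: f(z) = f(0) = -9 - 3i for all z.
Step 3: |f(w)| = |-9 - 3i| = sqrt(81 + 9)
Step 4: = 9.4868

9.4868


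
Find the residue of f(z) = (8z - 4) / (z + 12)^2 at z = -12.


Step 1: Pole of order 2 at z = -12
Step 2: Res = lim d/dz [(z + 12)^2 * f(z)] as z -> -12
Step 3: (z + 12)^2 * f(z) = 8z - 4
Step 4: d/dz[8z - 4] = 8

8


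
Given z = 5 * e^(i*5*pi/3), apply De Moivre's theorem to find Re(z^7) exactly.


Step 1: By De Moivre's theorem, z^7 = 5^7 * e^(i*7*5*pi/3) = 78125 * (cos(35*pi/3) + i*sin(35*pi/3))
Step 2: |z|^7 = 5^7 = 78125
Step 3: Reduce the angle mod 2*pi: 35*pi/3 - 10*pi = 5*pi/3
Step 4: cos(5*pi/3) = 1/2
Step 5: Re(z^7) = 78125 * 1/2 = 78125/2

78125/2


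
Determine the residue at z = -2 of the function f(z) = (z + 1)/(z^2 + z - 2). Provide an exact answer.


Step 1: Q(z) = z^2 + z - 2 = (z + 2)(z - 1)
Step 2: Q'(z) = 2z + 1
Step 3: Q'(-2) = -3, P(-2) = -1
Step 4: Res = P(-2)/Q'(-2) = -1/(-3) = 1/3

1/3


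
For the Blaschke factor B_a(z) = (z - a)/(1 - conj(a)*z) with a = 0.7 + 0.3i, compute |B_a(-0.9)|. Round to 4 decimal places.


Step 1: Numerator z0 - a = -0.9 - (0.7 + 0.3i) = -1.6 - 0.3i
Step 2: Denominator 1 - conj(a)*z0 = 1 - (0.7 - 0.3i)*(-0.9) = 1.63 - 0.27i
Step 3: |z0 - a|^2 = (-1.6)^2 + (-0.3)^2 = 2.65; |1 - conj(a)*z0|^2 = 1.63^2 + (-0.27)^2 = 2.7298
Step 4: |B_a(-0.9)| = sqrt(2.65 / 2.7298) = sqrt(0.970767)
Step 5: = 0.9853

0.9853


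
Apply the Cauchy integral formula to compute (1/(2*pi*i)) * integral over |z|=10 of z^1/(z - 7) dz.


Step 1: f(z) = z^1, a = 7 is inside |z| = 10
Step 2: By Cauchy integral formula: (1/(2pi*i)) * integral = f(a)
Step 3: f(7) = 7^1 = 7

7


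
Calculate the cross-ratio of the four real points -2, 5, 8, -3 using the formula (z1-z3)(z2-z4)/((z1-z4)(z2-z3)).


Step 1: (z1-z3)(z2-z4) = (-10) * 8 = -80
Step 2: (z1-z4)(z2-z3) = 1 * (-3) = -3
Step 3: Cross-ratio = 80/3 = 80/3

80/3


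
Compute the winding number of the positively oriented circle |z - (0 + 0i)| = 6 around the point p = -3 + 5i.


Step 1: Center c = (0, 0), radius = 6
Step 2: |p - c|^2 = (-3)^2 + 5^2 = 34
Step 3: r^2 = 36
Step 4: |p-c| < r so winding number = 1

1


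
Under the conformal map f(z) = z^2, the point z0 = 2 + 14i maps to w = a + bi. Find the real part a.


Step 1: z0 = 2 + 14i
Step 2: z0^2 = 2^2 - 14^2 + 56i
Step 3: real part = 4 - 196 = -192

-192


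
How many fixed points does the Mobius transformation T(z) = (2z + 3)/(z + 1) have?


Step 1: Fixed points satisfy T(z) = z
Step 2: z^2 - z - 3 = 0
Step 3: Discriminant = (-1)^2 - 4*1*(-3) = 13
Step 4: Number of fixed points = 2

2


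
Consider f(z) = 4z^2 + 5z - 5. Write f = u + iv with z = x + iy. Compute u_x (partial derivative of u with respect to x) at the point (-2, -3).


Step 1: f(z) = 4(x+iy)^2 + 5(x+iy) - 5
Step 2: u = 4(x^2 - y^2) + 5x - 5
Step 3: u_x = 8x + 5
Step 4: At (-2, -3): u_x = -16 + 5 = -11

-11


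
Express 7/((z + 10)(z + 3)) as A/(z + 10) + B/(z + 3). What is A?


Step 1: Multiply both sides by (z + 10) and set z = -10
Step 2: A = 7 / (-10 + 3)
Step 3: A = 7 / (-7)
Step 4: A = -1

-1


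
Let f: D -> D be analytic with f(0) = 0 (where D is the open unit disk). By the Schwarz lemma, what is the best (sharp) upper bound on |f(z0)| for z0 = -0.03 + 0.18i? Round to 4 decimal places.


Step 1: Schwarz lemma: if f: D -> D is analytic with f(0) = 0, then |f(z)| <= |z| for all z in D, and this is sharp (f(z) = z).
Step 2: |z0|^2 = (-0.03)^2 + 0.18^2 = 0.0333
Step 3: |z0| = sqrt(0.0333) = 0.182483
Step 4: Best bound = |z0| = 0.1825

0.1825


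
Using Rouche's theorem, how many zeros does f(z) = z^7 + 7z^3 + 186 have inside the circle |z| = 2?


Step 1: On |z| = 2 the three terms have sizes |z^7| = 2^7 = 128, |7z^3| = 7*2^3 = 56, |186| = 186
Step 2: The dominant term is g(z) = 186; let h(z) = z^7 + 7z^3 so f = g + h
Step 3: On |z| = 2: |g| = 186 and |h| <= 128 + 56 = 184
Step 4: Since 186 > 184, |h| < |g| on |z| = 2, so by Rouche f has the same number of zeros as g inside |z| < 2
Step 5: g(z) = 186 is a nonzero constant with no zeros inside |z| < 2. Answer = 0

0


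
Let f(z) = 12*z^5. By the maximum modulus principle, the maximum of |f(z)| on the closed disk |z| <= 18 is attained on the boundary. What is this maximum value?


Step 1: On |z| = 18, |f(z)| = 12 * |z|^5 = 12 * 18^5
Step 2: By maximum modulus principle, maximum is on boundary.
Step 3: Maximum = 12 * 1889568 = 22674816

22674816


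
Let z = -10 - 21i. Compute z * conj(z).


Step 1: conj(z) = -10 + 21i
Step 2: z * conj(z) = (-10)^2 + (-21)^2
Step 3: = 100 + 441 = 541

541


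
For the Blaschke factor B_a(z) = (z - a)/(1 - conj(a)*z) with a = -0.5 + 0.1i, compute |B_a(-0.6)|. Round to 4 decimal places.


Step 1: Numerator z0 - a = -0.6 - (-0.5 + 0.1i) = -0.1 - 0.1i
Step 2: Denominator 1 - conj(a)*z0 = 1 - (-0.5 - 0.1i)*(-0.6) = 0.7 - 0.06i
Step 3: |z0 - a|^2 = (-0.1)^2 + (-0.1)^2 = 0.02; |1 - conj(a)*z0|^2 = 0.7^2 + (-0.06)^2 = 0.4936
Step 4: |B_a(-0.6)| = sqrt(0.02 / 0.4936) = sqrt(0.040519)
Step 5: = 0.2013

0.2013


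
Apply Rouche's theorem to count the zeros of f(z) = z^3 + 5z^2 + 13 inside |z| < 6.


Step 1: On |z| = 6 the three terms have sizes |z^3| = 6^3 = 216, |5z^2| = 5*6^2 = 180, |13| = 13
Step 2: The dominant term is g(z) = z^3; let h(z) = 5z^2 + 13 so f = g + h
Step 3: On |z| = 6: |g| = 216 and |h| <= 180 + 13 = 193
Step 4: Since 216 > 193, |h| < |g| on |z| = 6, so by Rouche f has the same number of zeros as g inside |z| < 6
Step 5: g(z) = z^3 has 3 zeros (all at the origin) inside |z| < 6. Answer = 3

3


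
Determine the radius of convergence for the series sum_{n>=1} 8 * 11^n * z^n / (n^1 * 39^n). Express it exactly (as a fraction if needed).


Step 1: General term a_n = 8 * 11^n / (n^1 * 39^n)
Step 2: By the root test, |a_n|^(1/n) = 8^(1/n) * 11 / (n^(1/n) * 39) -> 11/39 as n -> infinity (since 8^(1/n) -> 1 and n^(1/n) -> 1)
Step 3: R = 1/lim|a_n|^(1/n) = 39/11

39/11


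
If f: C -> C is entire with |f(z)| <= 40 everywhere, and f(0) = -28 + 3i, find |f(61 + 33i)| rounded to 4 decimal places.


Step 1: By Liouville's theorem, a bounded entire function is constant.
Step 2: f(z) = f(0) = -28 + 3i for all z.
Step 3: |f(w)| = |-28 + 3i| = sqrt(784 + 9)
Step 4: = 28.1603

28.1603


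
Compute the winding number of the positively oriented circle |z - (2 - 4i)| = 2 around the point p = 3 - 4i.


Step 1: Center c = (2, -4), radius = 2
Step 2: |p - c|^2 = 1^2 + 0^2 = 1
Step 3: r^2 = 4
Step 4: |p-c| < r so winding number = 1

1


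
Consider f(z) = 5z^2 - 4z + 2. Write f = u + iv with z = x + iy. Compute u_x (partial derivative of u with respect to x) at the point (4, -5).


Step 1: f(z) = 5(x+iy)^2 - 4(x+iy) + 2
Step 2: u = 5(x^2 - y^2) - 4x + 2
Step 3: u_x = 10x - 4
Step 4: At (4, -5): u_x = 40 - 4 = 36

36


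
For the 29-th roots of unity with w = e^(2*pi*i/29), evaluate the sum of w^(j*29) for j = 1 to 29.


Step 1: The sum sum_{j=1}^{n} w^(k*j) equals n if n | k, else 0.
Step 2: Here n = 29, k = 29
Step 3: Does n divide k? 29 | 29 -> True
Step 4: Sum = 29

29


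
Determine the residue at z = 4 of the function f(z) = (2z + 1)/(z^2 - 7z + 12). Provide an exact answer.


Step 1: Q(z) = z^2 - 7z + 12 = (z - 4)(z - 3)
Step 2: Q'(z) = 2z - 7
Step 3: Q'(4) = 1, P(4) = 9
Step 4: Res = P(4)/Q'(4) = 9/1 = 9

9


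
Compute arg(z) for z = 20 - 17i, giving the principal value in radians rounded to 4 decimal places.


Step 1: z = 20 - 17i
Step 2: arg(z) = atan2(-17, 20)
Step 3: arg(z) = -0.7045

-0.7045


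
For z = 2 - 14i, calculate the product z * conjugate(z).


Step 1: conj(z) = 2 + 14i
Step 2: z * conj(z) = 2^2 + (-14)^2
Step 3: = 4 + 196 = 200

200


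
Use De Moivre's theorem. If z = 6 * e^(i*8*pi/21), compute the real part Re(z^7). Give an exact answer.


Step 1: By De Moivre's theorem, z^7 = 6^7 * e^(i*7*8*pi/21) = 279936 * (cos(8*pi/3) + i*sin(8*pi/3))
Step 2: |z|^7 = 6^7 = 279936
Step 3: Reduce the angle mod 2*pi: 8*pi/3 - 2*pi = 2*pi/3
Step 4: cos(2*pi/3) = -1/2
Step 5: Re(z^7) = 279936 * (-1/2) = -139968

-139968


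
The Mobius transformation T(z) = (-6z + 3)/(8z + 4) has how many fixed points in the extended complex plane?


Step 1: Fixed points satisfy T(z) = z
Step 2: 8z^2 + 10z - 3 = 0
Step 3: Discriminant = 10^2 - 4*8*(-3) = 196
Step 4: Number of fixed points = 2

2


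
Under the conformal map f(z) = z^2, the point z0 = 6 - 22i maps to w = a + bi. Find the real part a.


Step 1: z0 = 6 - 22i
Step 2: z0^2 = 6^2 - (-22)^2 - 264i
Step 3: real part = 36 - 484 = -448

-448


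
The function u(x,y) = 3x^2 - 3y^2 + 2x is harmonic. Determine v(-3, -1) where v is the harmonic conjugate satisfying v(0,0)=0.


Step 1: v_x = -u_y = 6y + 0
Step 2: v_y = u_x = 6x + 2
Step 3: v = 6xy + 2y + C
Step 4: v(0,0) = 0 => C = 0
Step 5: v(-3, -1) = 16

16


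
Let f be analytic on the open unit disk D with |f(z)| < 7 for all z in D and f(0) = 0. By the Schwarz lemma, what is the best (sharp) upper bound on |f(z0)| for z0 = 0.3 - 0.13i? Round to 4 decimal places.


Step 1: g = f/7 maps D -> D with g(0) = 0, so by the Schwarz lemma |g(z)| <= |z|, i.e. |f(z)| <= 7|z|; this is sharp (f(z) = 7z).
Step 2: |z0|^2 = 0.3^2 + (-0.13)^2 = 0.1069
Step 3: |z0| = sqrt(0.1069) = 0.326956
Step 4: Best bound = 7 * |z0| = 7 * 0.326956 = 2.2887

2.2887


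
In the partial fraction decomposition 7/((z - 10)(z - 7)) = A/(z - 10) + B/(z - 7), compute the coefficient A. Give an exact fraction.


Step 1: Multiply both sides by (z - 10) and set z = 10
Step 2: A = 7 / (10 - 7)
Step 3: A = 7 / 3
Step 4: A = 7/3

7/3


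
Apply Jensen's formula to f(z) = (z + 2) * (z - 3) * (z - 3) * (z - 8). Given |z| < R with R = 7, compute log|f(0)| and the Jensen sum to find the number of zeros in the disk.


Jensen's formula: (1/2pi)*integral log|f(Re^it)|dt = log|f(0)| + sum_{|a_k|<R} log(R/|a_k|)
Step 1: f(0) = 2 * (-3) * (-3) * (-8) = -144
Step 2: log|f(0)| = log|-2| + log|3| + log|3| + log|8| = 4.9698
Step 3: Zeros inside |z| < 7: -2, 3, 3
Step 4: Jensen sum = log(7/2) + log(7/3) + log(7/3) = 2.9474
Step 5: n(R) = number of terms in the Jensen sum = count of zeros inside |z| < 7 = 3

3


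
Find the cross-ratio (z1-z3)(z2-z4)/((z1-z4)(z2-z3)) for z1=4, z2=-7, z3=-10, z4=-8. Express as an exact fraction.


Step 1: (z1-z3)(z2-z4) = 14 * 1 = 14
Step 2: (z1-z4)(z2-z3) = 12 * 3 = 36
Step 3: Cross-ratio = 14/36 = 7/18

7/18


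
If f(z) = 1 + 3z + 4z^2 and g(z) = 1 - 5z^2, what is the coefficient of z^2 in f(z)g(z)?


Step 1: z^2 term in f*g comes from: (1)*(-5z^2) + (3z)*(0) + (4z^2)*(1)
Step 2: = -5 + 0 + 4
Step 3: = -1

-1


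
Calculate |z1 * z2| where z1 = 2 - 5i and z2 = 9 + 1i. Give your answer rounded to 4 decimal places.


Step 1: |z1| = sqrt(2^2 + (-5)^2) = sqrt(29)
Step 2: |z2| = sqrt(9^2 + 1^2) = sqrt(82)
Step 3: |z1*z2| = |z1|*|z2| = sqrt(29) * sqrt(82) = sqrt(29 * 82) = sqrt(2378)
Step 4: = 48.7647

48.7647


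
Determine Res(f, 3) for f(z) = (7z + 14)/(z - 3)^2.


Step 1: Pole of order 2 at z = 3
Step 2: Res = lim d/dz [(z - 3)^2 * f(z)] as z -> 3
Step 3: (z - 3)^2 * f(z) = 7z + 14
Step 4: d/dz[7z + 14] = 7

7


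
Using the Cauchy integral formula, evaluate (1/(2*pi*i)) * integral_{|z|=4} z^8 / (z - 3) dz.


Step 1: f(z) = z^8, a = 3 is inside |z| = 4
Step 2: By Cauchy integral formula: (1/(2pi*i)) * integral = f(a)
Step 3: f(3) = 3^8 = 6561

6561


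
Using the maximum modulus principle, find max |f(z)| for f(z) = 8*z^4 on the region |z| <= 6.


Step 1: On |z| = 6, |f(z)| = 8 * |z|^4 = 8 * 6^4
Step 2: By maximum modulus principle, maximum is on boundary.
Step 3: Maximum = 8 * 1296 = 10368

10368


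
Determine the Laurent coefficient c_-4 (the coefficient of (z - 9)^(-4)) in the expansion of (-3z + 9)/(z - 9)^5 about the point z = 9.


Step 1: Write the numerator in powers of (z - 9): -3z + 9 = -3(z - 9) + (-3*9 + 9) = -3(z - 9) - 18
Step 2: Divide by (z - 9)^5: f(z) = -18(z - 9)^(-5) - 3(z - 9)^(-4)
Step 3: This finite sum is the Laurent series of f about z = 9.
Step 4: Coefficient of (z - 9)^(-4) = coefficient of (z - 9) in the re-centred numerator = -3

-3


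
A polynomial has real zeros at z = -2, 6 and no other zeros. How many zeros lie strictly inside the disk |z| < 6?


Step 1: Check each root:
  z = -2: |-2| = 2 < 6
  z = 6: |6| = 6 >= 6
Step 2: Count = 1

1


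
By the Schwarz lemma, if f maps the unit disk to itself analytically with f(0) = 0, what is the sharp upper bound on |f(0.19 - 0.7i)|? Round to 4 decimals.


Step 1: Schwarz lemma: if f: D -> D is analytic with f(0) = 0, then |f(z)| <= |z| for all z in D, and this is sharp (f(z) = z).
Step 2: |z0|^2 = 0.19^2 + (-0.7)^2 = 0.5261
Step 3: |z0| = sqrt(0.5261) = 0.725328
Step 4: Best bound = |z0| = 0.7253

0.7253


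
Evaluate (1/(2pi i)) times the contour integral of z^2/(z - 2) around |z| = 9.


Step 1: f(z) = z^2, a = 2 is inside |z| = 9
Step 2: By Cauchy integral formula: (1/(2pi*i)) * integral = f(a)
Step 3: f(2) = 2^2 = 4

4


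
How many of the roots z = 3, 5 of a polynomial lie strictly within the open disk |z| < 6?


Step 1: Check each root:
  z = 3: |3| = 3 < 6
  z = 5: |5| = 5 < 6
Step 2: Count = 2

2


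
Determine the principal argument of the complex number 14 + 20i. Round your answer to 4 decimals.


Step 1: z = 14 + 20i
Step 2: arg(z) = atan2(20, 14)
Step 3: arg(z) = 0.9601

0.9601


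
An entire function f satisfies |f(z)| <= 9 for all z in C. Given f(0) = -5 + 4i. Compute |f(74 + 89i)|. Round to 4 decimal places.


Step 1: By Liouville's theorem, a bounded entire function is constant.
Step 2: f(z) = f(0) = -5 + 4i for all z.
Step 3: |f(w)| = |-5 + 4i| = sqrt(25 + 16)
Step 4: = 6.4031

6.4031


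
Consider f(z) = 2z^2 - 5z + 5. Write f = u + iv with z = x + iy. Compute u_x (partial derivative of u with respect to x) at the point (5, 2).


Step 1: f(z) = 2(x+iy)^2 - 5(x+iy) + 5
Step 2: u = 2(x^2 - y^2) - 5x + 5
Step 3: u_x = 4x - 5
Step 4: At (5, 2): u_x = 20 - 5 = 15

15


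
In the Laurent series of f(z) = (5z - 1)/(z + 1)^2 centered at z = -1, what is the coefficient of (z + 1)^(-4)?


Step 1: Write the numerator in powers of (z + 1): 5z - 1 = 5(z + 1) + (5*(-1) - 1) = 5(z + 1) - 6
Step 2: Divide by (z + 1)^2: f(z) = -6(z + 1)^(-2) + 5(z + 1)^(-1)
Step 3: This finite sum is the Laurent series of f about z = -1.
Step 4: Only the powers -2 and -1 appear, so the coefficient of (z + 1)^(-4) = 0

0


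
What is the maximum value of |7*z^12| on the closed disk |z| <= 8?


Step 1: On |z| = 8, |f(z)| = 7 * |z|^12 = 7 * 8^12
Step 2: By maximum modulus principle, maximum is on boundary.
Step 3: Maximum = 7 * 68719476736 = 481036337152

481036337152


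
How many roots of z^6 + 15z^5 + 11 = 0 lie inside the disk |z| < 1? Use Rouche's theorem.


Step 1: On |z| = 1 the three terms have sizes |z^6| = 1^6 = 1, |15z^5| = 15*1^5 = 15, |11| = 11
Step 2: The dominant term is g(z) = 15z^5; let h(z) = z^6 + 11 so f = g + h
Step 3: On |z| = 1: |g| = 15 and |h| <= 1 + 11 = 12
Step 4: Since 15 > 12, |h| < |g| on |z| = 1, so by Rouche f has the same number of zeros as g inside |z| < 1
Step 5: g(z) = 15z^5 has 5 zeros (at the origin, multiplicity 5) inside |z| < 1. Answer = 5

5


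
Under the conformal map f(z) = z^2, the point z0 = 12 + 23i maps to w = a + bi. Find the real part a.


Step 1: z0 = 12 + 23i
Step 2: z0^2 = 12^2 - 23^2 + 552i
Step 3: real part = 144 - 529 = -385

-385


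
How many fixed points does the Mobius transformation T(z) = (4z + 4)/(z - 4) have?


Step 1: Fixed points satisfy T(z) = z
Step 2: z^2 - 8z - 4 = 0
Step 3: Discriminant = (-8)^2 - 4*1*(-4) = 80
Step 4: Number of fixed points = 2

2


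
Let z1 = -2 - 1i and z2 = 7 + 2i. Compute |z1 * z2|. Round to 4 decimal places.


Step 1: |z1| = sqrt((-2)^2 + (-1)^2) = sqrt(5)
Step 2: |z2| = sqrt(7^2 + 2^2) = sqrt(53)
Step 3: |z1*z2| = |z1|*|z2| = sqrt(5) * sqrt(53) = sqrt(5 * 53) = sqrt(265)
Step 4: = 16.2788

16.2788


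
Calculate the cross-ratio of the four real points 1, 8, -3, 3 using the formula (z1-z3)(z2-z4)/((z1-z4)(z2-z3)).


Step 1: (z1-z3)(z2-z4) = 4 * 5 = 20
Step 2: (z1-z4)(z2-z3) = (-2) * 11 = -22
Step 3: Cross-ratio = -20/22 = -10/11

-10/11


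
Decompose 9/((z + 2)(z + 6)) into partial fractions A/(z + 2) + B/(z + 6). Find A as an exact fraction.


Step 1: Multiply both sides by (z + 2) and set z = -2
Step 2: A = 9 / (-2 + 6)
Step 3: A = 9 / 4
Step 4: A = 9/4

9/4


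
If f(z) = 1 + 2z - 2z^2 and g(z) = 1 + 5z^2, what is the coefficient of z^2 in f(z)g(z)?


Step 1: z^2 term in f*g comes from: (1)*(5z^2) + (2z)*(0) + (-2z^2)*(1)
Step 2: = 5 + 0 - 2
Step 3: = 3

3


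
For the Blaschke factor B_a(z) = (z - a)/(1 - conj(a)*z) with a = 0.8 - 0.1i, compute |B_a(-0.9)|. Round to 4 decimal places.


Step 1: Numerator z0 - a = -0.9 - (0.8 - 0.1i) = -1.7 + 0.1i
Step 2: Denominator 1 - conj(a)*z0 = 1 - (0.8 + 0.1i)*(-0.9) = 1.72 + 0.09i
Step 3: |z0 - a|^2 = (-1.7)^2 + 0.1^2 = 2.9; |1 - conj(a)*z0|^2 = 1.72^2 + 0.09^2 = 2.9665
Step 4: |B_a(-0.9)| = sqrt(2.9 / 2.9665) = sqrt(0.977583)
Step 5: = 0.9887

0.9887


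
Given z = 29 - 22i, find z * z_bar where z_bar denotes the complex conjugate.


Step 1: conj(z) = 29 + 22i
Step 2: z * conj(z) = 29^2 + (-22)^2
Step 3: = 841 + 484 = 1325

1325


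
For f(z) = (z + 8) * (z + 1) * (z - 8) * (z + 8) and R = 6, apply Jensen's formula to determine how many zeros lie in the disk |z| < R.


Jensen's formula: (1/2pi)*integral log|f(Re^it)|dt = log|f(0)| + sum_{|a_k|<R} log(R/|a_k|)
Step 1: f(0) = 8 * 1 * (-8) * 8 = -512
Step 2: log|f(0)| = log|-8| + log|-1| + log|8| + log|-8| = 6.2383
Step 3: Zeros inside |z| < 6: -1
Step 4: Jensen sum = log(6/1) = 1.7918
Step 5: n(R) = number of terms in the Jensen sum = count of zeros inside |z| < 6 = 1

1


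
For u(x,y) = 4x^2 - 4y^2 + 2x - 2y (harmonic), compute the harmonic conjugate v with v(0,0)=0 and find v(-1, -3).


Step 1: v_x = -u_y = 8y + 2
Step 2: v_y = u_x = 8x + 2
Step 3: v = 8xy + 2x + 2y + C
Step 4: v(0,0) = 0 => C = 0
Step 5: v(-1, -3) = 16

16


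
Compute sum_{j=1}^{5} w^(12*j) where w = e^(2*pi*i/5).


Step 1: The sum sum_{j=1}^{n} w^(k*j) equals n if n | k, else 0.
Step 2: Here n = 5, k = 12
Step 3: Does n divide k? 5 | 12 -> False
Step 4: Sum = 0

0


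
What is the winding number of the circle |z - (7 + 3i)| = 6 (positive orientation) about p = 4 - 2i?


Step 1: Center c = (7, 3), radius = 6
Step 2: |p - c|^2 = (-3)^2 + (-5)^2 = 34
Step 3: r^2 = 36
Step 4: |p-c| < r so winding number = 1

1


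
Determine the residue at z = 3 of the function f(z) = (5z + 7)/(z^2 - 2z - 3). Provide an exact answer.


Step 1: Q(z) = z^2 - 2z - 3 = (z - 3)(z + 1)
Step 2: Q'(z) = 2z - 2
Step 3: Q'(3) = 4, P(3) = 22
Step 4: Res = P(3)/Q'(3) = 22/4 = 11/2

11/2
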